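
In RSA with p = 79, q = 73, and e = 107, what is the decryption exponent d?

3779

φ(n) = (p−1)(q−1) = 78·72 = 5616.
Need d with 107·d ≡ 1 (mod 5616). Apply the extended Euclidean algorithm:
5616 = 52×107 + 52
107 = 2×52 + 3
52 = 17×3 + 1
3 = 3×1 + 0
Back-substitute:
1 = 52 − 17·3
1 = −17·107 + 35·52
1 = 35·5616 − 1837·107
So 107·(-1837) ≡ 1 (mod 5616), hence d ≡ -1837 ≡ 3779 (mod 5616).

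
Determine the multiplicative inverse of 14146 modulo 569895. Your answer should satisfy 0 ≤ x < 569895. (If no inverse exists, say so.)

61276

Extended Euclidean algorithm:
569895 = 40*14146 + 4055
14146 = 3*4055 + 1981
4055 = 2*1981 + 93
1981 = 21*93 + 28
93 = 3*28 + 9
28 = 3*9 + 1
9 = 9*1 + 0
gcd = 1, so the inverse exists. Back-substitute:
1 = 28 − 3·9
1 = −3·93 + 10·28
1 = 10·1981 − 213·93
1 = −213·4055 + 436·1981
1 = 436·14146 − 1521·4055
1 = −1521·569895 + 61276·14146
So 14146·61276 ≡ 1 (mod 569895).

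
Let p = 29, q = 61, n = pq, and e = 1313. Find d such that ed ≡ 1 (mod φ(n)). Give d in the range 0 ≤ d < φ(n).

737

φ(n) = (p−1)(q−1) = 28·60 = 1680.
Need d with 1313·d ≡ 1 (mod 1680). Apply the extended Euclidean algorithm:
1680 = 1·1313 + 367
1313 = 3·367 + 212
367 = 1·212 + 155
212 = 1·155 + 57
155 = 2·57 + 41
57 = 1·41 + 16
41 = 2·16 + 9
16 = 1·9 + 7
9 = 1·7 + 2
7 = 3·2 + 1
2 = 2·1 + 0
Back-substitute:
1 = 7 − 3·2
1 = −3·9 + 4·7
1 = 4·16 − 7·9
1 = −7·41 + 18·16
1 = 18·57 − 25·41
1 = −25·155 + 68·57
1 = 68·212 − 93·155
1 = −93·367 + 161·212
1 = 161·1313 − 576·367
1 = −576·1680 + 737·1313
So 1313·737 ≡ 1 (mod 1680), hence d = 737.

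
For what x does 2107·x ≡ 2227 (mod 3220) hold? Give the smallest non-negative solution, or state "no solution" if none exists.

no solution

gcd(2107, 3220):
3220 = 1×2107 + 1113
2107 = 1×1113 + 994
1113 = 1×994 + 119
994 = 8×119 + 42
119 = 2×42 + 35
42 = 1×35 + 7
35 = 5×7 + 0
gcd = 7, but 7 ∤ 2227, so the congruence has no solution.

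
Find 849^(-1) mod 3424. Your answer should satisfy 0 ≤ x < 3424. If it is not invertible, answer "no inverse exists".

3057

Run Euclid on (3424, 849):
3424 = 4·849 + 28
849 = 30·28 + 9
28 = 3·9 + 1
9 = 9·1 + 0
Since gcd(849, 3424) = 1, back-substitute to write 1 as a combination:
1 = 28 − 3·9
1 = −3·849 + 91·28
1 = 91·3424 − 367·849
Thus 849·(-367) ≡ 1 (mod 3424); reducing, -367 mod 3424 = 3057.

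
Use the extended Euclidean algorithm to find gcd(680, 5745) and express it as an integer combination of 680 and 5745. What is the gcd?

5

Apply Euclid's algorithm to 5745 and 680:
5745 = 8·680 + 305
680 = 2·305 + 70
305 = 4·70 + 25
70 = 2·25 + 20
25 = 1·20 + 5
20 = 4·5 + 0
gcd(680, 5745) = 5.
Express as a combination:
5 = 25 − 20
5 = −70 + 3·25
5 = 3·305 − 13·70
5 = −13·680 + 29·305
5 = 29·5745 − 245·680
So 5 = (29)·5745 + (-245)·680.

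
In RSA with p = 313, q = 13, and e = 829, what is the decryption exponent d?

φ(n) = (p−1)(q−1) = 312·12 = 3744.
Need d with 829·d ≡ 1 (mod 3744). Apply the extended Euclidean algorithm:
3744 = 4·829 + 428
829 = 1·428 + 401
428 = 1·401 + 27
401 = 14·27 + 23
27 = 1·23 + 4
23 = 5·4 + 3
4 = 1·3 + 1
3 = 3·1 + 0
Back-substitute:
1 = 4 − 3
1 = −23 + 6·4
1 = 6·27 − 7·23
1 = −7·401 + 104·27
1 = 104·428 − 111·401
1 = −111·829 + 215·428
1 = 215·3744 − 971·829
So 829·(-971) ≡ 1 (mod 3744), hence d ≡ -971 ≡ 2773 (mod 3744).

2773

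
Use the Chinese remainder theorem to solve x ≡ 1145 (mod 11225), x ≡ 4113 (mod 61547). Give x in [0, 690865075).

505058795

Write x = 1145 + 11225·k. Then 11225·k ≡ 4113 − 1145 ≡ 2968 (mod 61547).
Need 11225⁻¹ mod 61547. Extended Euclid on (61547, 11225):
61547 = 5·11225 + 5422
11225 = 2·5422 + 381
5422 = 14·381 + 88
381 = 4·88 + 29
88 = 3·29 + 1
29 = 29·1 + 0
Back-substitute:
1 = 88 − 3·29
1 = −3·381 + 13·88
1 = 13·5422 − 185·381
1 = −185·11225 + 383·5422
1 = 383·61547 − 2100·11225
11225⁻¹ ≡ 59447 (mod 61547), so k ≡ 59447·2968 ≡ 44994 (mod 61547).
x = 1145 + 11225·44994 = 505058795.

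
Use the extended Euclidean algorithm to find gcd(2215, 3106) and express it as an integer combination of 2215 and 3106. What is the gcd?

Repeated division:
3106 = 1×2215 + 891
2215 = 2×891 + 433
891 = 2×433 + 25
433 = 17×25 + 8
25 = 3×8 + 1
8 = 8×1 + 0
gcd(2215, 3106) = 1.
Back-substituting:
1 = 25 − 3·8
1 = −3·433 + 52·25
1 = 52·891 − 107·433
1 = −107·2215 + 266·891
1 = 266·3106 − 373·2215
So 1 = (266)·3106 + (-373)·2215.

1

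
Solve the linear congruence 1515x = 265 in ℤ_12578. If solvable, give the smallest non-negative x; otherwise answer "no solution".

6559

First find gcd(1515, 12578):
12578 = 8·1515 + 458
1515 = 3·458 + 141
458 = 3·141 + 35
141 = 4·35 + 1
35 = 35·1 + 0
gcd = 1, so a unique solution mod 12578 exists.
Back-substitute for the Bézout coefficients:
1 = 141 − 4·35
1 = −4·458 + 13·141
1 = 13·1515 − 43·458
1 = −43·12578 + 357·1515
So 1515·(357) ≡ 1 (mod 12578), giving 1515⁻¹ ≡ 357.
x ≡ 1515⁻¹·265 ≡ 357·265 ≡ 6559 (mod 12578).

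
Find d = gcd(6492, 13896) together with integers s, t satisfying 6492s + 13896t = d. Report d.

Apply Euclid's algorithm to 13896 and 6492:
13896 = 2*6492 + 912
6492 = 7*912 + 108
912 = 8*108 + 48
108 = 2*48 + 12
48 = 4*12 + 0
gcd(6492, 13896) = 12.
Express as a combination:
12 = 108 − 2·48
12 = −2·912 + 17·108
12 = 17·6492 − 121·912
12 = −121·13896 + 259·6492
So 12 = (-121)·13896 + (259)·6492.

12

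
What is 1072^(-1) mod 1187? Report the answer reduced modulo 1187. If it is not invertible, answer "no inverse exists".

Run Euclid on (1187, 1072):
1187 = 1*1072 + 115
1072 = 9*115 + 37
115 = 3*37 + 4
37 = 9*4 + 1
4 = 4*1 + 0
The gcd is 1. Working backward:
1 = 37 − 9·4
1 = −9·115 + 28·37
1 = 28·1072 − 261·115
1 = −261·1187 + 289·1072
So 1072·289 ≡ 1 (mod 1187).

289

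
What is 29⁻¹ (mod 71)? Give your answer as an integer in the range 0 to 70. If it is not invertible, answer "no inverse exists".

Extended Euclidean algorithm:
71 = 2*29 + 13
29 = 2*13 + 3
13 = 4*3 + 1
3 = 3*1 + 0
Since gcd(29, 71) = 1, back-substitute to write 1 as a combination:
1 = 13 − 4·3
1 = −4·29 + 9·13
1 = 9·71 − 22·29
So 29·(-22) ≡ 1 (mod 71), and -22 ≡ 49 (mod 71).

49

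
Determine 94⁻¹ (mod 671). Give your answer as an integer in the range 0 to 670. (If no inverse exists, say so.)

464

Run Euclid on (671, 94):
671 = 7·94 + 13
94 = 7·13 + 3
13 = 4·3 + 1
3 = 3·1 + 0
The gcd is 1. Working backward:
1 = 13 − 4·3
1 = −4·94 + 29·13
1 = 29·671 − 207·94
Thus 94·(-207) ≡ 1 (mod 671); reducing, -207 mod 671 = 464.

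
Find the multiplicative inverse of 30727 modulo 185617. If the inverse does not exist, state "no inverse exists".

Apply the Euclidean algorithm to 185617 and 30727:
185617 = 6·30727 + 1255
30727 = 24·1255 + 607
1255 = 2·607 + 41
607 = 14·41 + 33
41 = 1·33 + 8
33 = 4·8 + 1
8 = 8·1 + 0
Since gcd(30727, 185617) = 1, back-substitute to write 1 as a combination:
1 = 33 − 4·8
1 = −4·41 + 5·33
1 = 5·607 − 74·41
1 = −74·1255 + 153·607
1 = 153·30727 − 3746·1255
1 = −3746·185617 + 22629·30727
So 30727·22629 ≡ 1 (mod 185617).

22629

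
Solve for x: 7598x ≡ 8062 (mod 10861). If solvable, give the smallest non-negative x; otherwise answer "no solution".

First find gcd(7598, 10861):
10861 = 1×7598 + 3263
7598 = 2×3263 + 1072
3263 = 3×1072 + 47
1072 = 22×47 + 38
47 = 1×38 + 9
38 = 4×9 + 2
9 = 4×2 + 1
2 = 2×1 + 0
gcd = 1, so a unique solution mod 10861 exists.
Back-substitute for the Bézout coefficients:
1 = 9 − 4·2
1 = −4·38 + 17·9
1 = 17·47 − 21·38
1 = −21·1072 + 479·47
1 = 479·3263 − 1458·1072
1 = −1458·7598 + 3395·3263
1 = 3395·10861 − 4853·7598
So 7598·(-4853) ≡ 1 (mod 10861), giving 7598⁻¹ ≡ 6008.
x ≡ 7598⁻¹·8062 ≡ 6008·8062 ≡ 7297 (mod 10861).

7297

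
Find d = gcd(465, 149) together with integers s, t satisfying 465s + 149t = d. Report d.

Apply Euclid's algorithm to 465 and 149:
465 = 3×149 + 18
149 = 8×18 + 5
18 = 3×5 + 3
5 = 1×3 + 2
3 = 1×2 + 1
2 = 2×1 + 0
gcd(465, 149) = 1.
Express as a combination:
1 = 3 − 2
1 = −5 + 2·3
1 = 2·18 − 7·5
1 = −7·149 + 58·18
1 = 58·465 − 181·149
So 1 = (58)·465 + (-181)·149.

1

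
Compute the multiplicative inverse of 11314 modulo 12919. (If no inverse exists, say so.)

gcd(12919, 11314) by repeated division:
12919 = 1·11314 + 1605
11314 = 7·1605 + 79
1605 = 20·79 + 25
79 = 3·25 + 4
25 = 6·4 + 1
4 = 4·1 + 0
gcd = 1, so the inverse exists. Back-substitute:
1 = 25 − 6·4
1 = −6·79 + 19·25
1 = 19·1605 − 386·79
1 = −386·11314 + 2721·1605
1 = 2721·12919 − 3107·11314
Thus 11314·(-3107) ≡ 1 (mod 12919); reducing, -3107 mod 12919 = 9812.

9812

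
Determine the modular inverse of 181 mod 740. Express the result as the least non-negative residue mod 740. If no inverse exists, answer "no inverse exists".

Run Euclid on (740, 181):
740 = 4*181 + 16
181 = 11*16 + 5
16 = 3*5 + 1
5 = 5*1 + 0
Since gcd(181, 740) = 1, back-substitute to write 1 as a combination:
1 = 16 − 3·5
1 = −3·181 + 34·16
1 = 34·740 − 139·181
Thus 181·(-139) ≡ 1 (mod 740); reducing, -139 mod 740 = 601.

601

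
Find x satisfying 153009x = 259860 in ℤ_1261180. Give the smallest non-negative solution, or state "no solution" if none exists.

First find gcd(153009, 1261180):
1261180 = 8×153009 + 37108
153009 = 4×37108 + 4577
37108 = 8×4577 + 492
4577 = 9×492 + 149
492 = 3×149 + 45
149 = 3×45 + 14
45 = 3×14 + 3
14 = 4×3 + 2
3 = 1×2 + 1
2 = 2×1 + 0
gcd = 1, so a unique solution mod 1261180 exists.
Back-substitute for the Bézout coefficients:
1 = 3 − 2
1 = −14 + 5·3
1 = 5·45 − 16·14
1 = −16·149 + 53·45
1 = 53·492 − 175·149
1 = −175·4577 + 1628·492
1 = 1628·37108 − 13199·4577
1 = −13199·153009 + 54424·37108
1 = 54424·1261180 − 448591·153009
So 153009·(-448591) ≡ 1 (mod 1261180), giving 153009⁻¹ ≡ 812589.
x ≡ 153009⁻¹·259860 ≡ 812589·259860 ≡ 10140 (mod 1261180).

10140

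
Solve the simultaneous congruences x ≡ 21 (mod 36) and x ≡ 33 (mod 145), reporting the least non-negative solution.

Write x = 21 + 36·k. Then 36·k ≡ 33 − 21 ≡ 12 (mod 145).
Need 36⁻¹ mod 145. Extended Euclid on (145, 36):
145 = 4·36 + 1
36 = 36·1 + 0
Back-substitute:
1 = 145 − 4·36
36⁻¹ ≡ 141 (mod 145), so k ≡ 141·12 ≡ 97 (mod 145).
x = 21 + 36·97 = 3513.

3513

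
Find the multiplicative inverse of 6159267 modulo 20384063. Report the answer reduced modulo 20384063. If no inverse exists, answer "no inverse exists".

Run Euclid on (20384063, 6159267):
20384063 = 3*6159267 + 1906262
6159267 = 3*1906262 + 440481
1906262 = 4*440481 + 144338
440481 = 3*144338 + 7467
144338 = 19*7467 + 2465
7467 = 3*2465 + 72
2465 = 34*72 + 17
72 = 4*17 + 4
17 = 4*4 + 1
4 = 4*1 + 0
Since gcd(6159267, 20384063) = 1, back-substitute to write 1 as a combination:
1 = 17 − 4·4
1 = −4·72 + 17·17
1 = 17·2465 − 582·72
1 = −582·7467 + 1763·2465
1 = 1763·144338 − 34079·7467
1 = −34079·440481 + 104000·144338
1 = 104000·1906262 − 450079·440481
1 = −450079·6159267 + 1454237·1906262
1 = 1454237·20384063 − 4812790·6159267
So 6159267·(-4812790) ≡ 1 (mod 20384063), and -4812790 ≡ 15571273 (mod 20384063).

15571273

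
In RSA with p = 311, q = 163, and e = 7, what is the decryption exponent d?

21523

φ(n) = (p−1)(q−1) = 310·162 = 50220.
Need d with 7·d ≡ 1 (mod 50220). Apply the extended Euclidean algorithm:
50220 = 7174×7 + 2
7 = 3×2 + 1
2 = 2×1 + 0
Back-substitute:
1 = 7 − 3·2
1 = −3·50220 + 21523·7
So 7·21523 ≡ 1 (mod 50220), hence d = 21523.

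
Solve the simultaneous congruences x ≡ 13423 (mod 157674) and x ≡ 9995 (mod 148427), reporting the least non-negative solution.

Write x = 13423 + 157674·k. Then 157674·k ≡ 9995 − 13423 ≡ 144999 (mod 148427).
Need 157674⁻¹ mod 148427. Extended Euclid on (148427, 9247):
148427 = 16·9247 + 475
9247 = 19·475 + 222
475 = 2·222 + 31
222 = 7·31 + 5
31 = 6·5 + 1
5 = 5·1 + 0
Back-substitute:
1 = 31 − 6·5
1 = −6·222 + 43·31
1 = 43·475 − 92·222
1 = −92·9247 + 1791·475
1 = 1791·148427 − 28748·9247
157674⁻¹ ≡ 119679 (mod 148427), so k ≡ 119679·144999 ≡ 141043 (mod 148427).
x = 13423 + 157674·141043 = 22238827405.

22238827405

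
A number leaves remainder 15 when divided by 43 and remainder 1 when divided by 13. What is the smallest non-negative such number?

Write x = 15 + 43·k. Then 43·k ≡ 1 − 15 ≡ 12 (mod 13).
Need 43⁻¹ mod 13. Extended Euclid on (13, 4):
13 = 3·4 + 1
4 = 4·1 + 0
Back-substitute:
1 = 13 − 3·4
43⁻¹ ≡ 10 (mod 13), so k ≡ 10·12 ≡ 3 (mod 13).
x = 15 + 43·3 = 144.

144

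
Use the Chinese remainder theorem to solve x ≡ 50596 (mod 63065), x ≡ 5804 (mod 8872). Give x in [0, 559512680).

Write x = 50596 + 63065·k. Then 63065·k ≡ 5804 − 50596 ≡ 8440 (mod 8872).
Need 63065⁻¹ mod 8872. Extended Euclid on (8872, 961):
8872 = 9*961 + 223
961 = 4*223 + 69
223 = 3*69 + 16
69 = 4*16 + 5
16 = 3*5 + 1
5 = 5*1 + 0
Back-substitute:
1 = 16 − 3·5
1 = −3·69 + 13·16
1 = 13·223 − 42·69
1 = −42·961 + 181·223
1 = 181·8872 − 1671·961
63065⁻¹ ≡ 7201 (mod 8872), so k ≡ 7201·8440 ≡ 3240 (mod 8872).
x = 50596 + 63065·3240 = 204381196.

204381196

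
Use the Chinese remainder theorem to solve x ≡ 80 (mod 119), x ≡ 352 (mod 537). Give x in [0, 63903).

9481

Write x = 80 + 119·k. Then 119·k ≡ 352 − 80 ≡ 272 (mod 537).
Need 119⁻¹ mod 537. Extended Euclid on (537, 119):
537 = 4×119 + 61
119 = 1×61 + 58
61 = 1×58 + 3
58 = 19×3 + 1
3 = 3×1 + 0
Back-substitute:
1 = 58 − 19·3
1 = −19·61 + 20·58
1 = 20·119 − 39·61
1 = −39·537 + 176·119
119⁻¹ ≡ 176 (mod 537), so k ≡ 176·272 ≡ 79 (mod 537).
x = 80 + 119·79 = 9481.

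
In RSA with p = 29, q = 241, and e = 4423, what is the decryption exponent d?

4087

φ(n) = (p−1)(q−1) = 28·240 = 6720.
Need d with 4423·d ≡ 1 (mod 6720). Apply the extended Euclidean algorithm:
6720 = 1×4423 + 2297
4423 = 1×2297 + 2126
2297 = 1×2126 + 171
2126 = 12×171 + 74
171 = 2×74 + 23
74 = 3×23 + 5
23 = 4×5 + 3
5 = 1×3 + 2
3 = 1×2 + 1
2 = 2×1 + 0
Back-substitute:
1 = 3 − 2
1 = −5 + 2·3
1 = 2·23 − 9·5
1 = −9·74 + 29·23
1 = 29·171 − 67·74
1 = −67·2126 + 833·171
1 = 833·2297 − 900·2126
1 = −900·4423 + 1733·2297
1 = 1733·6720 − 2633·4423
So 4423·(-2633) ≡ 1 (mod 6720), hence d ≡ -2633 ≡ 4087 (mod 6720).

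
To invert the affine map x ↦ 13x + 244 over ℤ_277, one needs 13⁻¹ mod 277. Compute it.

64

Apply the Euclidean algorithm to 277 and 13:
277 = 21*13 + 4
13 = 3*4 + 1
4 = 4*1 + 0
The gcd is 1. Working backward:
1 = 13 − 3·4
1 = −3·277 + 64·13
So 13·64 ≡ 1 (mod 277).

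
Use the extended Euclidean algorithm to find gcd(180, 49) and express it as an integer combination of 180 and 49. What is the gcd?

Repeated division:
180 = 3·49 + 33
49 = 1·33 + 16
33 = 2·16 + 1
16 = 16·1 + 0
gcd(180, 49) = 1.
Back-substituting:
1 = 33 − 2·16
1 = −2·49 + 3·33
1 = 3·180 − 11·49
So 1 = (3)·180 + (-11)·49.

1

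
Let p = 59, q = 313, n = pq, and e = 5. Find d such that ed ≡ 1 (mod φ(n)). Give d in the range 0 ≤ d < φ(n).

φ(n) = (p−1)(q−1) = 58·312 = 18096.
Need d with 5·d ≡ 1 (mod 18096). Apply the extended Euclidean algorithm:
18096 = 3619*5 + 1
5 = 5*1 + 0
Back-substitute:
1 = 18096 − 3619·5
So 5·(-3619) ≡ 1 (mod 18096), hence d ≡ -3619 ≡ 14477 (mod 18096).

14477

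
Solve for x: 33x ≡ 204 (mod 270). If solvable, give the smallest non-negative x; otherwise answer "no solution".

88

First find gcd(33, 270):
270 = 8·33 + 6
33 = 5·6 + 3
6 = 2·3 + 0
gcd = 3 and 3 | 204, so solutions exist. Divide through by 3: 11x ≡ 68 (mod 90).
Now find 11⁻¹ mod 90:
90 = 8×11 + 2
11 = 5×2 + 1
2 = 2×1 + 0
Back-substitute:
1 = 11 − 5·2
1 = −5·90 + 41·11
So 11⁻¹ ≡ 41 (mod 90).
Then x ≡ 41·68 ≡ 88 (mod 90); the smallest non-negative solution is x = 88.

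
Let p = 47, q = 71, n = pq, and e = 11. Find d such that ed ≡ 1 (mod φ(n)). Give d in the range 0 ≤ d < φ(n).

1171

φ(n) = (p−1)(q−1) = 46·70 = 3220.
Need d with 11·d ≡ 1 (mod 3220). Apply the extended Euclidean algorithm:
3220 = 292×11 + 8
11 = 1×8 + 3
8 = 2×3 + 2
3 = 1×2 + 1
2 = 2×1 + 0
Back-substitute:
1 = 3 − 2
1 = −8 + 3·3
1 = 3·11 − 4·8
1 = −4·3220 + 1171·11
So 11·1171 ≡ 1 (mod 3220), hence d = 1171.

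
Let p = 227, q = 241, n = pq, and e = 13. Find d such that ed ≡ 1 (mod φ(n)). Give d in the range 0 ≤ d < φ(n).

12517

φ(n) = (p−1)(q−1) = 226·240 = 54240.
Need d with 13·d ≡ 1 (mod 54240). Apply the extended Euclidean algorithm:
54240 = 4172·13 + 4
13 = 3·4 + 1
4 = 4·1 + 0
Back-substitute:
1 = 13 − 3·4
1 = −3·54240 + 12517·13
So 13·12517 ≡ 1 (mod 54240), hence d = 12517.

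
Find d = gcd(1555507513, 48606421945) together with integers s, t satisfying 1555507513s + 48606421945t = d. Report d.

1

Repeated division:
48606421945 = 31*1555507513 + 385689042
1555507513 = 4*385689042 + 12751345
385689042 = 30*12751345 + 3148692
12751345 = 4*3148692 + 156577
3148692 = 20*156577 + 17152
156577 = 9*17152 + 2209
17152 = 7*2209 + 1689
2209 = 1*1689 + 520
1689 = 3*520 + 129
520 = 4*129 + 4
129 = 32*4 + 1
4 = 4*1 + 0
gcd(1555507513, 48606421945) = 1.
Express as a combination:
1 = 129 − 32·4
1 = −32·520 + 129·129
1 = 129·1689 − 419·520
1 = −419·2209 + 548·1689
1 = 548·17152 − 4255·2209
1 = −4255·156577 + 38843·17152
1 = 38843·3148692 − 781115·156577
1 = −781115·12751345 + 3163303·3148692
1 = 3163303·385689042 − 95680205·12751345
1 = −95680205·1555507513 + 385884123·385689042
1 = 385884123·48606421945 − 12058088018·1555507513
So 1 = (385884123)·48606421945 + (-12058088018)·1555507513.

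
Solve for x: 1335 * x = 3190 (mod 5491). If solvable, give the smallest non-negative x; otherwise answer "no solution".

First find gcd(1335, 5491):
5491 = 4*1335 + 151
1335 = 8*151 + 127
151 = 1*127 + 24
127 = 5*24 + 7
24 = 3*7 + 3
7 = 2*3 + 1
3 = 3*1 + 0
gcd = 1, so a unique solution mod 5491 exists.
Back-substitute for the Bézout coefficients:
1 = 7 − 2·3
1 = −2·24 + 7·7
1 = 7·127 − 37·24
1 = −37·151 + 44·127
1 = 44·1335 − 389·151
1 = −389·5491 + 1600·1335
So 1335·(1600) ≡ 1 (mod 5491), giving 1335⁻¹ ≡ 1600.
x ≡ 1335⁻¹·3190 ≡ 1600·3190 ≡ 2861 (mod 5491).

2861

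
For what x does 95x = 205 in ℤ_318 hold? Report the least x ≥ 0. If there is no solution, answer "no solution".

First find gcd(95, 318):
318 = 3*95 + 33
95 = 2*33 + 29
33 = 1*29 + 4
29 = 7*4 + 1
4 = 4*1 + 0
gcd = 1, so a unique solution mod 318 exists.
Back-substitute for the Bézout coefficients:
1 = 29 − 7·4
1 = −7·33 + 8·29
1 = 8·95 − 23·33
1 = −23·318 + 77·95
So 95·(77) ≡ 1 (mod 318), giving 95⁻¹ ≡ 77.
x ≡ 95⁻¹·205 ≡ 77·205 ≡ 203 (mod 318).

203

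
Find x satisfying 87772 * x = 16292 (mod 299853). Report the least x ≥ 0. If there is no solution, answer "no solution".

First find gcd(87772, 299853):
299853 = 3*87772 + 36537
87772 = 2*36537 + 14698
36537 = 2*14698 + 7141
14698 = 2*7141 + 416
7141 = 17*416 + 69
416 = 6*69 + 2
69 = 34*2 + 1
2 = 2*1 + 0
gcd = 1, so a unique solution mod 299853 exists.
Back-substitute for the Bézout coefficients:
1 = 69 − 34·2
1 = −34·416 + 205·69
1 = 205·7141 − 3519·416
1 = −3519·14698 + 7243·7141
1 = 7243·36537 − 18005·14698
1 = −18005·87772 + 43253·36537
1 = 43253·299853 − 147764·87772
So 87772·(-147764) ≡ 1 (mod 299853), giving 87772⁻¹ ≡ 152089.
x ≡ 87772⁻¹·16292 ≡ 152089·16292 ≡ 148649 (mod 299853).

148649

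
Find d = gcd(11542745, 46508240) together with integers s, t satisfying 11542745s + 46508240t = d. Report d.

Apply Euclid's algorithm to 46508240 and 11542745:
46508240 = 4·11542745 + 337260
11542745 = 34·337260 + 75905
337260 = 4·75905 + 33640
75905 = 2·33640 + 8625
33640 = 3·8625 + 7765
8625 = 1·7765 + 860
7765 = 9·860 + 25
860 = 34·25 + 10
25 = 2·10 + 5
10 = 2·5 + 0
gcd(11542745, 46508240) = 5.
Working backward:
5 = 25 − 2·10
5 = −2·860 + 69·25
5 = 69·7765 − 623·860
5 = −623·8625 + 692·7765
5 = 692·33640 − 2699·8625
5 = −2699·75905 + 6090·33640
5 = 6090·337260 − 27059·75905
5 = −27059·11542745 + 926096·337260
5 = 926096·46508240 − 3731443·11542745
So 5 = (926096)·46508240 + (-3731443)·11542745.

5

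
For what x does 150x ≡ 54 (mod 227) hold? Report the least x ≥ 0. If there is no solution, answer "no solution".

73

First find gcd(150, 227):
227 = 1×150 + 77
150 = 1×77 + 73
77 = 1×73 + 4
73 = 18×4 + 1
4 = 4×1 + 0
gcd = 1, so a unique solution mod 227 exists.
Back-substitute for the Bézout coefficients:
1 = 73 − 18·4
1 = −18·77 + 19·73
1 = 19·150 − 37·77
1 = −37·227 + 56·150
So 150·(56) ≡ 1 (mod 227), giving 150⁻¹ ≡ 56.
x ≡ 150⁻¹·54 ≡ 56·54 ≡ 73 (mod 227).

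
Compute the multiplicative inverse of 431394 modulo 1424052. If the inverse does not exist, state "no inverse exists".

no inverse exists

Euclidean algorithm on 1424052, 431394:
1424052 = 3·431394 + 129870
431394 = 3·129870 + 41784
129870 = 3·41784 + 4518
41784 = 9·4518 + 1122
4518 = 4·1122 + 30
1122 = 37·30 + 12
30 = 2·12 + 6
12 = 2·6 + 0
gcd(431394, 1424052) = 6 ≠ 1, so 431394 has no multiplicative inverse modulo 1424052.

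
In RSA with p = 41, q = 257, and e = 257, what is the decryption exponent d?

φ(n) = (p−1)(q−1) = 40·256 = 10240.
Need d with 257·d ≡ 1 (mod 10240). Apply the extended Euclidean algorithm:
10240 = 39*257 + 217
257 = 1*217 + 40
217 = 5*40 + 17
40 = 2*17 + 6
17 = 2*6 + 5
6 = 1*5 + 1
5 = 5*1 + 0
Back-substitute:
1 = 6 − 5
1 = −17 + 3·6
1 = 3·40 − 7·17
1 = −7·217 + 38·40
1 = 38·257 − 45·217
1 = −45·10240 + 1793·257
So 257·1793 ≡ 1 (mod 10240), hence d = 1793.

1793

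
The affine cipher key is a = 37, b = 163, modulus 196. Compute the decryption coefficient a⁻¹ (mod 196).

53

Apply the Euclidean algorithm to 196 and 37:
196 = 5×37 + 11
37 = 3×11 + 4
11 = 2×4 + 3
4 = 1×3 + 1
3 = 3×1 + 0
The gcd is 1. Working backward:
1 = 4 − 3
1 = −11 + 3·4
1 = 3·37 − 10·11
1 = −10·196 + 53·37
So 37·53 ≡ 1 (mod 196).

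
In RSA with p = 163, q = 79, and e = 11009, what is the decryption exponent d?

3425

φ(n) = (p−1)(q−1) = 162·78 = 12636.
Need d with 11009·d ≡ 1 (mod 12636). Apply the extended Euclidean algorithm:
12636 = 1×11009 + 1627
11009 = 6×1627 + 1247
1627 = 1×1247 + 380
1247 = 3×380 + 107
380 = 3×107 + 59
107 = 1×59 + 48
59 = 1×48 + 11
48 = 4×11 + 4
11 = 2×4 + 3
4 = 1×3 + 1
3 = 3×1 + 0
Back-substitute:
1 = 4 − 3
1 = −11 + 3·4
1 = 3·48 − 13·11
1 = −13·59 + 16·48
1 = 16·107 − 29·59
1 = −29·380 + 103·107
1 = 103·1247 − 338·380
1 = −338·1627 + 441·1247
1 = 441·11009 − 2984·1627
1 = −2984·12636 + 3425·11009
So 11009·3425 ≡ 1 (mod 12636), hence d = 3425.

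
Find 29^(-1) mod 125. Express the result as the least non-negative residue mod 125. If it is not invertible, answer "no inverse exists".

Extended Euclidean algorithm:
125 = 4×29 + 9
29 = 3×9 + 2
9 = 4×2 + 1
2 = 2×1 + 0
The gcd is 1. Working backward:
1 = 9 − 4·2
1 = −4·29 + 13·9
1 = 13·125 − 56·29
Thus 29·(-56) ≡ 1 (mod 125); reducing, -56 mod 125 = 69.

69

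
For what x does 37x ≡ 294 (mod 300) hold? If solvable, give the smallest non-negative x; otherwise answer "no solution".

162

First find gcd(37, 300):
300 = 8×37 + 4
37 = 9×4 + 1
4 = 4×1 + 0
gcd = 1, so a unique solution mod 300 exists.
Back-substitute for the Bézout coefficients:
1 = 37 − 9·4
1 = −9·300 + 73·37
So 37·(73) ≡ 1 (mod 300), giving 37⁻¹ ≡ 73.
x ≡ 37⁻¹·294 ≡ 73·294 ≡ 162 (mod 300).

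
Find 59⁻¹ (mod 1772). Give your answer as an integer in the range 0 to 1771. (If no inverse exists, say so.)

Apply the Euclidean algorithm to 1772 and 59:
1772 = 30×59 + 2
59 = 29×2 + 1
2 = 2×1 + 0
gcd = 1, so the inverse exists. Back-substitute:
1 = 59 − 29·2
1 = −29·1772 + 871·59
So 59·871 ≡ 1 (mod 1772).

871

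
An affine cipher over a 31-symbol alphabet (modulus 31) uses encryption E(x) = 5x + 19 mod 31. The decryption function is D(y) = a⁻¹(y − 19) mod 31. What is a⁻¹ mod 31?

Run Euclid on (31, 5):
31 = 6·5 + 1
5 = 5·1 + 0
gcd = 1, so the inverse exists. Back-substitute:
1 = 31 − 6·5
Hence 5⁻¹ ≡ -6 ≡ 25 (mod 31).

25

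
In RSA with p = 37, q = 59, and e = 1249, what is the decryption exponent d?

769

φ(n) = (p−1)(q−1) = 36·58 = 2088.
Need d with 1249·d ≡ 1 (mod 2088). Apply the extended Euclidean algorithm:
2088 = 1·1249 + 839
1249 = 1·839 + 410
839 = 2·410 + 19
410 = 21·19 + 11
19 = 1·11 + 8
11 = 1·8 + 3
8 = 2·3 + 2
3 = 1·2 + 1
2 = 2·1 + 0
Back-substitute:
1 = 3 − 2
1 = −8 + 3·3
1 = 3·11 − 4·8
1 = −4·19 + 7·11
1 = 7·410 − 151·19
1 = −151·839 + 309·410
1 = 309·1249 − 460·839
1 = −460·2088 + 769·1249
So 1249·769 ≡ 1 (mod 2088), hence d = 769.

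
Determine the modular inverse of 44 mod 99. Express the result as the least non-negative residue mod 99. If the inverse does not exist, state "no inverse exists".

no inverse exists

Compute gcd(44, 99):
99 = 2*44 + 11
44 = 4*11 + 0
Since gcd = 11 > 1, 44 is not a unit mod 99.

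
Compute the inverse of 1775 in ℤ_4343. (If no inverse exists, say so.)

3286

Apply the Euclidean algorithm to 4343 and 1775:
4343 = 2×1775 + 793
1775 = 2×793 + 189
793 = 4×189 + 37
189 = 5×37 + 4
37 = 9×4 + 1
4 = 4×1 + 0
gcd = 1, so the inverse exists. Back-substitute:
1 = 37 − 9·4
1 = −9·189 + 46·37
1 = 46·793 − 193·189
1 = −193·1775 + 432·793
1 = 432·4343 − 1057·1775
Hence 1775⁻¹ ≡ -1057 ≡ 3286 (mod 4343).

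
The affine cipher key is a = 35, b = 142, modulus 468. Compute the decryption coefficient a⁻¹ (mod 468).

107

Extended Euclidean algorithm:
468 = 13×35 + 13
35 = 2×13 + 9
13 = 1×9 + 4
9 = 2×4 + 1
4 = 4×1 + 0
The gcd is 1. Working backward:
1 = 9 − 2·4
1 = −2·13 + 3·9
1 = 3·35 − 8·13
1 = −8·468 + 107·35
So 35·107 ≡ 1 (mod 468).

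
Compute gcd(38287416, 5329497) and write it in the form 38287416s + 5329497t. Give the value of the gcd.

Apply Euclid's algorithm to 38287416 and 5329497:
38287416 = 7·5329497 + 980937
5329497 = 5·980937 + 424812
980937 = 2·424812 + 131313
424812 = 3·131313 + 30873
131313 = 4·30873 + 7821
30873 = 3·7821 + 7410
7821 = 1·7410 + 411
7410 = 18·411 + 12
411 = 34·12 + 3
12 = 4·3 + 0
gcd(38287416, 5329497) = 3.
Express as a combination:
3 = 411 − 34·12
3 = −34·7410 + 613·411
3 = 613·7821 − 647·7410
3 = −647·30873 + 2554·7821
3 = 2554·131313 − 10863·30873
3 = −10863·424812 + 35143·131313
3 = 35143·980937 − 81149·424812
3 = −81149·5329497 + 440888·980937
3 = 440888·38287416 − 3167365·5329497
So 3 = (440888)·38287416 + (-3167365)·5329497.

3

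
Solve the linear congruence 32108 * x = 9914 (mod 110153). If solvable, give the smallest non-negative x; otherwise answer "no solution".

First find gcd(32108, 110153):
110153 = 3*32108 + 13829
32108 = 2*13829 + 4450
13829 = 3*4450 + 479
4450 = 9*479 + 139
479 = 3*139 + 62
139 = 2*62 + 15
62 = 4*15 + 2
15 = 7*2 + 1
2 = 2*1 + 0
gcd = 1, so a unique solution mod 110153 exists.
Back-substitute for the Bézout coefficients:
1 = 15 − 7·2
1 = −7·62 + 29·15
1 = 29·139 − 65·62
1 = −65·479 + 224·139
1 = 224·4450 − 2081·479
1 = −2081·13829 + 6467·4450
1 = 6467·32108 − 15015·13829
1 = −15015·110153 + 51512·32108
So 32108·(51512) ≡ 1 (mod 110153), giving 32108⁻¹ ≡ 51512.
x ≡ 32108⁻¹·9914 ≡ 51512·9914 ≡ 20660 (mod 110153).

20660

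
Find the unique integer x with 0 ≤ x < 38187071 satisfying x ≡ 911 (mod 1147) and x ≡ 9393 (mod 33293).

10962790

Write x = 911 + 1147·k. Then 1147·k ≡ 9393 − 911 ≡ 8482 (mod 33293).
Need 1147⁻¹ mod 33293. Extended Euclid on (33293, 1147):
33293 = 29*1147 + 30
1147 = 38*30 + 7
30 = 4*7 + 2
7 = 3*2 + 1
2 = 2*1 + 0
Back-substitute:
1 = 7 − 3·2
1 = −3·30 + 13·7
1 = 13·1147 − 497·30
1 = −497·33293 + 14426·1147
1147⁻¹ ≡ 14426 (mod 33293), so k ≡ 14426·8482 ≡ 9557 (mod 33293).
x = 911 + 1147·9557 = 10962790.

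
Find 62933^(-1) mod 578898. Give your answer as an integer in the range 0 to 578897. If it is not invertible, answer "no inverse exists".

gcd(578898, 62933) by repeated division:
578898 = 9*62933 + 12501
62933 = 5*12501 + 428
12501 = 29*428 + 89
428 = 4*89 + 72
89 = 1*72 + 17
72 = 4*17 + 4
17 = 4*4 + 1
4 = 4*1 + 0
The gcd is 1. Working backward:
1 = 17 − 4·4
1 = −4·72 + 17·17
1 = 17·89 − 21·72
1 = −21·428 + 101·89
1 = 101·12501 − 2950·428
1 = −2950·62933 + 14851·12501
1 = 14851·578898 − 136609·62933
Hence 62933⁻¹ ≡ -136609 ≡ 442289 (mod 578898).

442289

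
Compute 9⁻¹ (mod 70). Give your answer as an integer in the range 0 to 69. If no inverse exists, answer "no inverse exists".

39

Extended Euclidean algorithm:
70 = 7×9 + 7
9 = 1×7 + 2
7 = 3×2 + 1
2 = 2×1 + 0
The gcd is 1. Working backward:
1 = 7 − 3·2
1 = −3·9 + 4·7
1 = 4·70 − 31·9
Hence 9⁻¹ ≡ -31 ≡ 39 (mod 70).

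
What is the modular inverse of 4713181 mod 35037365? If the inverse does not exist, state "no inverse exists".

no inverse exists

Euclidean algorithm on 35037365, 4713181:
35037365 = 7·4713181 + 2045098
4713181 = 2·2045098 + 622985
2045098 = 3·622985 + 176143
622985 = 3·176143 + 94556
176143 = 1·94556 + 81587
94556 = 1·81587 + 12969
81587 = 6·12969 + 3773
12969 = 3·3773 + 1650
3773 = 2·1650 + 473
1650 = 3·473 + 231
473 = 2·231 + 11
231 = 21·11 + 0
Since gcd = 11 > 1, 4713181 is not a unit mod 35037365.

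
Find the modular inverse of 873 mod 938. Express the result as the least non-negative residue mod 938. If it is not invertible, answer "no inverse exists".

Apply the Euclidean algorithm to 938 and 873:
938 = 1*873 + 65
873 = 13*65 + 28
65 = 2*28 + 9
28 = 3*9 + 1
9 = 9*1 + 0
Since gcd(873, 938) = 1, back-substitute to write 1 as a combination:
1 = 28 − 3·9
1 = −3·65 + 7·28
1 = 7·873 − 94·65
1 = −94·938 + 101·873
So 873·101 ≡ 1 (mod 938).

101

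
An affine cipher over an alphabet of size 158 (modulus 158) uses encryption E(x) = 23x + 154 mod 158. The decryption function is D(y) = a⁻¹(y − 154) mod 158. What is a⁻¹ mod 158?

55

Run Euclid on (158, 23):
158 = 6*23 + 20
23 = 1*20 + 3
20 = 6*3 + 2
3 = 1*2 + 1
2 = 2*1 + 0
gcd = 1, so the inverse exists. Back-substitute:
1 = 3 − 2
1 = −20 + 7·3
1 = 7·23 − 8·20
1 = −8·158 + 55·23
So 23·55 ≡ 1 (mod 158).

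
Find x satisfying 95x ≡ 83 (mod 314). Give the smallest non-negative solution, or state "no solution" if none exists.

First find gcd(95, 314):
314 = 3×95 + 29
95 = 3×29 + 8
29 = 3×8 + 5
8 = 1×5 + 3
5 = 1×3 + 2
3 = 1×2 + 1
2 = 2×1 + 0
gcd = 1, so a unique solution mod 314 exists.
Back-substitute for the Bézout coefficients:
1 = 3 − 2
1 = −5 + 2·3
1 = 2·8 − 3·5
1 = −3·29 + 11·8
1 = 11·95 − 36·29
1 = −36·314 + 119·95
So 95·(119) ≡ 1 (mod 314), giving 95⁻¹ ≡ 119.
x ≡ 95⁻¹·83 ≡ 119·83 ≡ 143 (mod 314).

143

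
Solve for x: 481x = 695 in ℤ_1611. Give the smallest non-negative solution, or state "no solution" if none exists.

1589

First find gcd(481, 1611):
1611 = 3*481 + 168
481 = 2*168 + 145
168 = 1*145 + 23
145 = 6*23 + 7
23 = 3*7 + 2
7 = 3*2 + 1
2 = 2*1 + 0
gcd = 1, so a unique solution mod 1611 exists.
Back-substitute for the Bézout coefficients:
1 = 7 − 3·2
1 = −3·23 + 10·7
1 = 10·145 − 63·23
1 = −63·168 + 73·145
1 = 73·481 − 209·168
1 = −209·1611 + 700·481
So 481·(700) ≡ 1 (mod 1611), giving 481⁻¹ ≡ 700.
x ≡ 481⁻¹·695 ≡ 700·695 ≡ 1589 (mod 1611).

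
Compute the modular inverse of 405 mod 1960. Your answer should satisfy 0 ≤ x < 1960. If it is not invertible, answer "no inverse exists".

Compute gcd(405, 1960):
1960 = 4·405 + 340
405 = 1·340 + 65
340 = 5·65 + 15
65 = 4·15 + 5
15 = 3·5 + 0
Since gcd = 5 > 1, 405 is not a unit mod 1960.

no inverse exists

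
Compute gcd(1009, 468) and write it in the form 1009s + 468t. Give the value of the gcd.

1

Repeated division:
1009 = 2*468 + 73
468 = 6*73 + 30
73 = 2*30 + 13
30 = 2*13 + 4
13 = 3*4 + 1
4 = 4*1 + 0
gcd(1009, 468) = 1.
Working backward:
1 = 13 − 3·4
1 = −3·30 + 7·13
1 = 7·73 − 17·30
1 = −17·468 + 109·73
1 = 109·1009 − 235·468
So 1 = (109)·1009 + (-235)·468.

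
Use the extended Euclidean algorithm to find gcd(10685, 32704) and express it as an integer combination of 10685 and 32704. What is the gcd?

Euclidean algorithm:
32704 = 3×10685 + 649
10685 = 16×649 + 301
649 = 2×301 + 47
301 = 6×47 + 19
47 = 2×19 + 9
19 = 2×9 + 1
9 = 9×1 + 0
gcd(10685, 32704) = 1.
Back-substituting:
1 = 19 − 2·9
1 = −2·47 + 5·19
1 = 5·301 − 32·47
1 = −32·649 + 69·301
1 = 69·10685 − 1136·649
1 = −1136·32704 + 3477·10685
So 1 = (-1136)·32704 + (3477)·10685.

1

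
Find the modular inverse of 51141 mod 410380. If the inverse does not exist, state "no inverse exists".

gcd(410380, 51141) by repeated division:
410380 = 8×51141 + 1252
51141 = 40×1252 + 1061
1252 = 1×1061 + 191
1061 = 5×191 + 106
191 = 1×106 + 85
106 = 1×85 + 21
85 = 4×21 + 1
21 = 21×1 + 0
Since gcd(51141, 410380) = 1, back-substitute to write 1 as a combination:
1 = 85 − 4·21
1 = −4·106 + 5·85
1 = 5·191 − 9·106
1 = −9·1061 + 50·191
1 = 50·1252 − 59·1061
1 = −59·51141 + 2410·1252
1 = 2410·410380 − 19339·51141
Hence 51141⁻¹ ≡ -19339 ≡ 391041 (mod 410380).

391041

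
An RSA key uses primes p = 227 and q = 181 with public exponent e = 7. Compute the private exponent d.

φ(n) = (p−1)(q−1) = 226·180 = 40680.
Need d with 7·d ≡ 1 (mod 40680). Apply the extended Euclidean algorithm:
40680 = 5811*7 + 3
7 = 2*3 + 1
3 = 3*1 + 0
Back-substitute:
1 = 7 − 2·3
1 = −2·40680 + 11623·7
So 7·11623 ≡ 1 (mod 40680), hence d = 11623.

11623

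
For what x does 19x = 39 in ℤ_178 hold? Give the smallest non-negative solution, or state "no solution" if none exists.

77

First find gcd(19, 178):
178 = 9·19 + 7
19 = 2·7 + 5
7 = 1·5 + 2
5 = 2·2 + 1
2 = 2·1 + 0
gcd = 1, so a unique solution mod 178 exists.
Back-substitute for the Bézout coefficients:
1 = 5 − 2·2
1 = −2·7 + 3·5
1 = 3·19 − 8·7
1 = −8·178 + 75·19
So 19·(75) ≡ 1 (mod 178), giving 19⁻¹ ≡ 75.
x ≡ 19⁻¹·39 ≡ 75·39 ≡ 77 (mod 178).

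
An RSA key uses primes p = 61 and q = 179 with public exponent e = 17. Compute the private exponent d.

2513

φ(n) = (p−1)(q−1) = 60·178 = 10680.
Need d with 17·d ≡ 1 (mod 10680). Apply the extended Euclidean algorithm:
10680 = 628·17 + 4
17 = 4·4 + 1
4 = 4·1 + 0
Back-substitute:
1 = 17 − 4·4
1 = −4·10680 + 2513·17
So 17·2513 ≡ 1 (mod 10680), hence d = 2513.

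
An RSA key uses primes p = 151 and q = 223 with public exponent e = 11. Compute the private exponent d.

21191

φ(n) = (p−1)(q−1) = 150·222 = 33300.
Need d with 11·d ≡ 1 (mod 33300). Apply the extended Euclidean algorithm:
33300 = 3027·11 + 3
11 = 3·3 + 2
3 = 1·2 + 1
2 = 2·1 + 0
Back-substitute:
1 = 3 − 2
1 = −11 + 4·3
1 = 4·33300 − 12109·11
So 11·(-12109) ≡ 1 (mod 33300), hence d ≡ -12109 ≡ 21191 (mod 33300).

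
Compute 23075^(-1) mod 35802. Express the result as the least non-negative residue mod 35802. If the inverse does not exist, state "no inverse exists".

Euclidean algorithm on 35802, 23075:
35802 = 1*23075 + 12727
23075 = 1*12727 + 10348
12727 = 1*10348 + 2379
10348 = 4*2379 + 832
2379 = 2*832 + 715
832 = 1*715 + 117
715 = 6*117 + 13
117 = 9*13 + 0
Since gcd = 13 > 1, 23075 is not a unit mod 35802.

no inverse exists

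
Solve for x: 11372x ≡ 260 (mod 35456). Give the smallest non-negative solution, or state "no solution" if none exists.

First find gcd(11372, 35456):
35456 = 3*11372 + 1340
11372 = 8*1340 + 652
1340 = 2*652 + 36
652 = 18*36 + 4
36 = 9*4 + 0
gcd = 4 and 4 | 260, so solutions exist. Divide through by 4: 2843x ≡ 65 (mod 8864).
Now find 2843⁻¹ mod 8864:
8864 = 3*2843 + 335
2843 = 8*335 + 163
335 = 2*163 + 9
163 = 18*9 + 1
9 = 9*1 + 0
Back-substitute:
1 = 163 − 18·9
1 = −18·335 + 37·163
1 = 37·2843 − 314·335
1 = −314·8864 + 979·2843
So 2843⁻¹ ≡ 979 (mod 8864).
Then x ≡ 979·65 ≡ 1587 (mod 8864); the smallest non-negative solution is x = 1587.

1587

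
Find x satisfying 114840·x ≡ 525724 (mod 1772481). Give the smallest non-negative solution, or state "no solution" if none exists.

no solution

gcd(114840, 1772481):
1772481 = 15*114840 + 49881
114840 = 2*49881 + 15078
49881 = 3*15078 + 4647
15078 = 3*4647 + 1137
4647 = 4*1137 + 99
1137 = 11*99 + 48
99 = 2*48 + 3
48 = 16*3 + 0
gcd = 3, but 3 ∤ 525724, so the congruence has no solution.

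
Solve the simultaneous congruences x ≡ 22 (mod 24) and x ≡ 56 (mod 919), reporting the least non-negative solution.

Write x = 22 + 24·k. Then 24·k ≡ 56 − 22 ≡ 34 (mod 919).
Need 24⁻¹ mod 919. Extended Euclid on (919, 24):
919 = 38*24 + 7
24 = 3*7 + 3
7 = 2*3 + 1
3 = 3*1 + 0
Back-substitute:
1 = 7 − 2·3
1 = −2·24 + 7·7
1 = 7·919 − 268·24
24⁻¹ ≡ 651 (mod 919), so k ≡ 651·34 ≡ 78 (mod 919).
x = 22 + 24·78 = 1894.

1894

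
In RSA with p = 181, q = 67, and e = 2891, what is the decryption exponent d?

7331

φ(n) = (p−1)(q−1) = 180·66 = 11880.
Need d with 2891·d ≡ 1 (mod 11880). Apply the extended Euclidean algorithm:
11880 = 4*2891 + 316
2891 = 9*316 + 47
316 = 6*47 + 34
47 = 1*34 + 13
34 = 2*13 + 8
13 = 1*8 + 5
8 = 1*5 + 3
5 = 1*3 + 2
3 = 1*2 + 1
2 = 2*1 + 0
Back-substitute:
1 = 3 − 2
1 = −5 + 2·3
1 = 2·8 − 3·5
1 = −3·13 + 5·8
1 = 5·34 − 13·13
1 = −13·47 + 18·34
1 = 18·316 − 121·47
1 = −121·2891 + 1107·316
1 = 1107·11880 − 4549·2891
So 2891·(-4549) ≡ 1 (mod 11880), hence d ≡ -4549 ≡ 7331 (mod 11880).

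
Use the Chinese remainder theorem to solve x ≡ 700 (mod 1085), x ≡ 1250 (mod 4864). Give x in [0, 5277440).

1144290

Write x = 700 + 1085·k. Then 1085·k ≡ 1250 − 700 ≡ 550 (mod 4864).
Need 1085⁻¹ mod 4864. Extended Euclid on (4864, 1085):
4864 = 4×1085 + 524
1085 = 2×524 + 37
524 = 14×37 + 6
37 = 6×6 + 1
6 = 6×1 + 0
Back-substitute:
1 = 37 − 6·6
1 = −6·524 + 85·37
1 = 85·1085 − 176·524
1 = −176·4864 + 789·1085
1085⁻¹ ≡ 789 (mod 4864), so k ≡ 789·550 ≡ 1054 (mod 4864).
x = 700 + 1085·1054 = 1144290.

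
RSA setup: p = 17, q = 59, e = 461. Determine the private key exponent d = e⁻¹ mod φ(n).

773

φ(n) = (p−1)(q−1) = 16·58 = 928.
Need d with 461·d ≡ 1 (mod 928). Apply the extended Euclidean algorithm:
928 = 2*461 + 6
461 = 76*6 + 5
6 = 1*5 + 1
5 = 5*1 + 0
Back-substitute:
1 = 6 − 5
1 = −461 + 77·6
1 = 77·928 − 155·461
So 461·(-155) ≡ 1 (mod 928), hence d ≡ -155 ≡ 773 (mod 928).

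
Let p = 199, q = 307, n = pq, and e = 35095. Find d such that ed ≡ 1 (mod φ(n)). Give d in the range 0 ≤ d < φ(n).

φ(n) = (p−1)(q−1) = 198·306 = 60588.
Need d with 35095·d ≡ 1 (mod 60588). Apply the extended Euclidean algorithm:
60588 = 1×35095 + 25493
35095 = 1×25493 + 9602
25493 = 2×9602 + 6289
9602 = 1×6289 + 3313
6289 = 1×3313 + 2976
3313 = 1×2976 + 337
2976 = 8×337 + 280
337 = 1×280 + 57
280 = 4×57 + 52
57 = 1×52 + 5
52 = 10×5 + 2
5 = 2×2 + 1
2 = 2×1 + 0
Back-substitute:
1 = 5 − 2·2
1 = −2·52 + 21·5
1 = 21·57 − 23·52
1 = −23·280 + 113·57
1 = 113·337 − 136·280
1 = −136·2976 + 1201·337
1 = 1201·3313 − 1337·2976
1 = −1337·6289 + 2538·3313
1 = 2538·9602 − 3875·6289
1 = −3875·25493 + 10288·9602
1 = 10288·35095 − 14163·25493
1 = −14163·60588 + 24451·35095
So 35095·24451 ≡ 1 (mod 60588), hence d = 24451.

24451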